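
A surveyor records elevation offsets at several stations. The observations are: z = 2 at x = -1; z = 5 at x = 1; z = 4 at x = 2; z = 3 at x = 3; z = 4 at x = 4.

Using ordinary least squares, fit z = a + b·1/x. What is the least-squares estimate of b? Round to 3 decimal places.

Normal-equation sums: Σ1 = 5, Σ1/x = 13/12, Σ1/x·1/x = 349/144.
And Σz = 18, Σ1/x·z = 7.
So AᵀA·[a, b]ᵀ = Aᵀz: [[5, 13/12]; [13/12, 349/144]]·[a, b]ᵀ = [18, 7]ᵀ.
Determinant 5·(349/144) − (13/12)² = 197/18.
a = (18·(349/144) − (13/12)·7)/(197/18) = 2595/788; b = (5·7 − (13/12)·18)/(197/18) = 279/197.

b = 1.416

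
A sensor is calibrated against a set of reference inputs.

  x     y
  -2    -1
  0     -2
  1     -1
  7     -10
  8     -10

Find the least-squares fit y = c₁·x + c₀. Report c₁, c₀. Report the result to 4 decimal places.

Normal-equation sums: Σx·x = 118, Σx = 14, Σ1 = 5.
And Σx·y = -149, Σy = -24.
AᵀA·[c₁, c₀]ᵀ = Aᵀy becomes [[118, 14]; [14, 5]]·[c₁, c₀]ᵀ = [-149, -24]ᵀ.
det = 118·5 − 14² = 394.
c₁ = ((-149)·5 − 14·(-24))/394 = -409/394; c₀ = (118·(-24) − 14·(-149))/394 = -373/197.

c₁ = -1.0381, c₀ = -1.8934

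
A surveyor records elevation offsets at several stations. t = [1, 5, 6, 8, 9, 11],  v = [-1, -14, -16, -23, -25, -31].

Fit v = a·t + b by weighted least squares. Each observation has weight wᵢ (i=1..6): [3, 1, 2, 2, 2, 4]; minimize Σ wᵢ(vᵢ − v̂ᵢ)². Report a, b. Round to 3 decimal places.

a = -3.000, b = 1.786

With design matrix A, AᵀWA = [[874, 98]; [98, 14]] and AᵀWv = [-2447, -269]ᵀ.
det = 874·14 − 98² = 2632.
a = ((-2447)·14 − 98·(-269))/2632 = -3; b = (874·(-269) − 98·(-2447))/2632 = 25/14.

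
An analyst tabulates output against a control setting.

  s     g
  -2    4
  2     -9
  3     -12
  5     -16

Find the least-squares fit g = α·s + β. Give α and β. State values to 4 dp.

Setting ∂/∂α … = 0 gives: 42·α + 8·β = -142;  8·α + 4·β = -33.
(Σs·s = 42, Σs = 8, Σ1 = 4, Σs·g = -142, Σg = -33.)
Eliminating β: 4·(row 1) − 8·(row 2) gives 104·α = 4·(-142) − 8·(-33) = -304, so α = -38/13.
Then β = ((-33) − 8·(-38/13))/4 = -125/52.

α = -2.9231, β = -2.4038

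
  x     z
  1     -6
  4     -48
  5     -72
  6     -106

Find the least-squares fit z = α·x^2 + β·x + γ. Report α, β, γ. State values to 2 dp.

α = -3.09, β = 1.77, γ = -4.76

Normal-equation sums: Σx^2·x^2 = 2178, Σx^2·x = 406, Σx^2 = 78, Σx·x = 78, Σx = 16, Σ1 = 4.
Moment sums: Σx^2·z = -6390, Σx·z = -1194, Σz = -232.
MᵀM·[α, β, γ]ᵀ = Mᵀz becomes [[2178, 406, 78]; [406, 78, 16]; [78, 16, 4]]·[α, β, γ]ᵀ = [-6390, -1194, -232]ᵀ.
Inverting the 3×3 Gram matrix, [α, β, γ]ᵀ = [-560/181, 321/181, -862/181]ᵀ.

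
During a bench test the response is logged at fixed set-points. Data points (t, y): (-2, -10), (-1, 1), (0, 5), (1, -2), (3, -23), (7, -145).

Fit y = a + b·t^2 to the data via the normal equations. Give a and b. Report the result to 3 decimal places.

a = 3.264, b = -3.025

Sums needed: Σ1 = 6, Σt^2 = 64, Σt^2·t^2 = 2500.
Right-hand side: Σy = -174, Σt^2·y = -7353.
XᵀX·[a, b]ᵀ = Xᵀy becomes [[6, 64]; [64, 2500]]·[a, b]ᵀ = [-174, -7353]ᵀ.
det = 6·2500 − 64² = 10904.
a = ((-174)·2500 − 64·(-7353))/10904 = 4449/1363; b = (6·(-7353) − 64·(-174))/10904 = -16491/5452.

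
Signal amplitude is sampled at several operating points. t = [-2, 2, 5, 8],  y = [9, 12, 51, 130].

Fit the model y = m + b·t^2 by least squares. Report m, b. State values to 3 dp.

m = 2.212, b = 1.991

Sums needed: Σ1 = 4, Σt^2 = 97, Σt^2·t^2 = 4753.
Moment sums: Σy = 202, Σt^2·y = 9679.
So AᵀA·[m, b]ᵀ = Aᵀy: [[4, 97]; [97, 4753]]·[m, b]ᵀ = [202, 9679]ᵀ.
Eliminating b: 4753·(row 1) − 97·(row 2) gives 9603·m = 4753·202 − 97·9679 = 21243, so m = 73/33.
Then b = (9679 − 97·(73/33))/4753 = 6374/3201.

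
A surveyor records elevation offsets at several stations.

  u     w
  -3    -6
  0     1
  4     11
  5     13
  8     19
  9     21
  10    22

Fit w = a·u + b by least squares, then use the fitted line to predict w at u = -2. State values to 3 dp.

ŵ = -3.171

Sums needed: Σu·u = 295, Σu = 33, Σ1 = 7.
Moment sums: Σu·w = 688, Σw = 81.
AᵀA·[a, b]ᵀ = Aᵀw becomes [[295, 33]; [33, 7]]·[a, b]ᵀ = [688, 81]ᵀ.
Determinant 295·7 − 33² = 976.
a = (688·7 − 33·81)/976 = 2143/976; b = (295·81 − 33·688)/976 = 1191/976.
At u = -2: ŵ = (2143/976)·(-2) + (1191/976)·(1) = -3095/976.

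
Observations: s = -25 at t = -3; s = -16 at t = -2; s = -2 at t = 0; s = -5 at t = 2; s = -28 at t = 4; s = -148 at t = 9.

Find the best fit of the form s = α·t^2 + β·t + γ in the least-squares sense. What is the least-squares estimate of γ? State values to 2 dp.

γ = -2.28

Setting ∂/∂α … = 0 gives: 6930·α + 766·β + 114·γ = -12745;  766·α + 114·β + 10·γ = -1347;  114·α + 10·β + 6·γ = -224.
Solving the 3×3 system (Gaussian elimination) gives α = -199073/98940, β = 62779/32980, γ = -56317/24735.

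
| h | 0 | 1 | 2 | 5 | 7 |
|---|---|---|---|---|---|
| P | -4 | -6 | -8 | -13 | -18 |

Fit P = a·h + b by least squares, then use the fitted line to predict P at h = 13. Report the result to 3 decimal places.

MᵀM·[a, b]ᵀ = MᵀP reads: 79·a + 15·b = -213;  15·a + 5·b = -49.
(Σh·h = 79, Σh = 15, Σ1 = 5, Σh·P = -213, ΣP = -49.)
Δ = 79·5 − 15² = 170.
a = ((-213)·5 − 15·(-49))/170 = -33/17; b = (79·(-49) − 15·(-213))/170 = -338/85.
At h = 13: P̂ = (-33/17)·(13) + (-338/85)·(1) = -2483/85.

P̂ = -29.212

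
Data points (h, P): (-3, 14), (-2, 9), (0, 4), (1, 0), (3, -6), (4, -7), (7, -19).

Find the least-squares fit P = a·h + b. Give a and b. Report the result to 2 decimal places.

With design matrix M, MᵀM = [[88, 10]; [10, 7]] and MᵀP = [-239, -5]ᵀ.
det = 88·7 − 10² = 516.
a = ((-239)·7 − 10·(-5))/516 = -541/172; b = (88·(-5) − 10·(-239))/516 = 325/86.

a = -3.15, b = 3.78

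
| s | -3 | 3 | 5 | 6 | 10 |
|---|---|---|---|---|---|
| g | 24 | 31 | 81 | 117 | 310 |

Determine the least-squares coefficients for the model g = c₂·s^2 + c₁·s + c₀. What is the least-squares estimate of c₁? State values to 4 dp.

From the data, Σs^2·s^2 = 12083, Σs^2·s = 1341, Σs^2 = 179, Σs·s = 179, Σs = 21, Σ1 = 5.
And Σs^2·g = 37732, Σs·g = 4228, Σg = 563.
Row-reducing yields c₂ = 311275/105072, c₁ = 45477/35024, c₀ = 28613/26268.

c₁ = 1.2985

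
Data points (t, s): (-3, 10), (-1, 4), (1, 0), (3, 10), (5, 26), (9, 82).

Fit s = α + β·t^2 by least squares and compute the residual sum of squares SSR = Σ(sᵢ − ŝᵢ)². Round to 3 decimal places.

SSR = 8.000

The normal system XᵀX·[α, β]ᵀ = Xᵀs is [[6, 126]; [126, 7350]]·[α, β]ᵀ = [132, 7476]ᵀ.
det = 6·7350 − 126² = 28224.
α = (132·7350 − 126·7476)/28224 = 1; β = (6·7476 − 126·132)/28224 = 1.
Residuals: 0, 2, -2, 0, 0, 0; SSR = 8.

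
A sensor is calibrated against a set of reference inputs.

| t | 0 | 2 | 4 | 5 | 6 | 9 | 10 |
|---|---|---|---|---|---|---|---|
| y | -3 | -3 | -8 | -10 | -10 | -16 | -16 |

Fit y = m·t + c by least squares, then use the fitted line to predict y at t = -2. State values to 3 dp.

ŷ = 1.033

Forming AᵀA = [[262, 36]; [36, 7]] and Aᵀy = [-452, -66]ᵀ gives AᵀA·[m, c]ᵀ = Aᵀy.
Eliminating c: 7·(row 1) − 36·(row 2) gives 538·m = 7·(-452) − 36·(-66) = -788, so m = -394/269.
Then c = ((-66) − 36·(-394/269))/7 = -510/269.
At t = -2: ŷ = (-394/269)·(-2) + (-510/269)·(1) = 278/269.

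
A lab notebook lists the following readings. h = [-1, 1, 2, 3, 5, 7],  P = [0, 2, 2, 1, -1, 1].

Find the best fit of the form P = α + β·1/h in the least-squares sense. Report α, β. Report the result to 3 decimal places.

With design matrix X, XᵀX = [[6, 247/210]; [247/210, 106789/44100]] and XᵀP = [5, 344/105]ᵀ.
det = 6·(106789/44100) − (247/210)² = 23189/1764.
α = (5·(106789/44100) − (247/210)·(344/105))/(23189/1764) = 364009/579725; β = (6·(344/105) − (247/210)·5)/(23189/1764) = 121506/115945.

α = 0.628, β = 1.048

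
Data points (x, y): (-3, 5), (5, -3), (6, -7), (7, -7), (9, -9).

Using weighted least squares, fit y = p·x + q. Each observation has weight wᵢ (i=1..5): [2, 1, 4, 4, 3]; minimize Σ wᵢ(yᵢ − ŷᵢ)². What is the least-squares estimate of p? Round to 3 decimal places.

p = -1.194

From the data, Σwᵢ·x·x = 626, Σwᵢ·x = 78, Σwᵢ·1 = 14.
And Σwᵢ·x·y = -652, Σwᵢ·y = -76.
So MᵀWM·[p, q]ᵀ = MᵀWy: [[626, 78]; [78, 14]]·[p, q]ᵀ = [-652, -76]ᵀ.
Δ = 626·14 − 78² = 2680.
p = ((-652)·14 − 78·(-76))/2680 = -80/67; q = (626·(-76) − 78·(-652))/2680 = 82/67.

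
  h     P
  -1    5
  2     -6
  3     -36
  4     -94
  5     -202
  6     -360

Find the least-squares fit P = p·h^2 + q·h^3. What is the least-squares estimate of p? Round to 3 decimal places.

p = 2.175

Sums needed: Σh^2·h^2 = 2275, Σh^2·h^3 = 12199, Σh^3·h^3 = 67171.
Right-hand side: Σh^2·P = -19857, Σh^3·P = -110051.
Normal equations: [[2275, 12199]; [12199, 67171]]·[p, q]ᵀ = [-19857, -110051]ᵀ.
Δ = 2275·67171 − 12199² = 3998424.
p = ((-19857)·67171 − 12199·(-110051))/3998424 = 4348801/1999212; q = (2275·(-110051) − 12199·(-19857))/3998424 = -4065241/1999212.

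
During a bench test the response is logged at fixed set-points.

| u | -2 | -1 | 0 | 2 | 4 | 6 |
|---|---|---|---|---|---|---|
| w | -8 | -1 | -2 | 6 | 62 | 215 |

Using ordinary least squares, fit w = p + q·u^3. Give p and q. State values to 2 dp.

Entries of XᵀX: Σ1 = 6, Σu^3 = 279, Σu^3·u^3 = 50881.
And Σw = 272, Σu^3·w = 50521.
XᵀX·[p, q]ᵀ = Xᵀw becomes [[6, 279]; [279, 50881]]·[p, q]ᵀ = [272, 50521]ᵀ.
Δ = 6·50881 − 279² = 227445.
p = (272·50881 − 279·50521)/227445 = -255727/227445; q = (6·50521 − 279·272)/227445 = 75746/75815.

p = -1.12, q = 1.00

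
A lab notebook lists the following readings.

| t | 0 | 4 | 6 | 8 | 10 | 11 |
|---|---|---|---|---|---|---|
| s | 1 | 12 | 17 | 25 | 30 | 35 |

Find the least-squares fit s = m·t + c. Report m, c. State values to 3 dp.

AᵀA·[m, c]ᵀ = Aᵀs reads: 337·m + 39·c = 1035;  39·m + 6·c = 120.
(Σt·t = 337, Σt = 39, Σ1 = 6, Σt·s = 1035, Σs = 120.)
det = 337·6 − 39² = 501.
m = (1035·6 − 39·120)/501 = 510/167; c = (337·120 − 39·1035)/501 = 25/167.

m = 3.054, c = 0.150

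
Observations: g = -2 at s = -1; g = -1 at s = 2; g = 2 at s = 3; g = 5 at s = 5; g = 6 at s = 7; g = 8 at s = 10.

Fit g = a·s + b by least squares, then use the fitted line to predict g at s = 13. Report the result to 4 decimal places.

Forming MᵀM = [[188, 26]; [26, 6]] and Mᵀg = [153, 18]ᵀ gives MᵀM·[a, b]ᵀ = Mᵀg.
Eliminating b: 6·(row 1) − 26·(row 2) gives 452·a = 6·153 − 26·18 = 450, so a = 225/226.
Then b = (18 − 26·(225/226))/6 = -297/226.
At s = 13: ĝ = (225/226)·(13) + (-297/226)·(1) = 1314/113.

ĝ = 11.6283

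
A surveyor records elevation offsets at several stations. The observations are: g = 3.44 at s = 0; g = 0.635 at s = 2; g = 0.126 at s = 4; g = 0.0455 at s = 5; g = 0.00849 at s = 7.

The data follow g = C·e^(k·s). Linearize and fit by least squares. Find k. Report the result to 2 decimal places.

k = -0.86

Let Y = ln g. Fitting Y = k·s + ln C by least squares:
AᵀA = [[94.0000, 18.0000]; [18.0000, 5]], rhs = [-58.0264, -9.1490]ᵀ  (here Σs = 18.0000, Σ(s)² = 94.0000, Σln g = -9.1490, Σs·ln g = -58.0264).
Δ = 94.0000·5 − (18.0000)² = 146.0000; k = (-58.0264·5 − 18.0000·-9.1490)/146.0000 = -0.85924, ln C = (94.0000·-9.1490 − 18.0000·-58.0264)/146.0000 = 1.26347.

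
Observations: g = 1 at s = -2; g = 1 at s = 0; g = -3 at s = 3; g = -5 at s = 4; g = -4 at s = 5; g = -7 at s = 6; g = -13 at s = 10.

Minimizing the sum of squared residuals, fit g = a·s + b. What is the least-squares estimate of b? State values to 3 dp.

b = 0.150

Forming MᵀM = [[190, 26]; [26, 7]] and Mᵀg = [-223, -30]ᵀ gives MᵀM·[a, b]ᵀ = Mᵀg.
Determinant 190·7 − 26² = 654.
a = ((-223)·7 − 26·(-30))/654 = -781/654; b = (190·(-30) − 26·(-223))/654 = 49/327.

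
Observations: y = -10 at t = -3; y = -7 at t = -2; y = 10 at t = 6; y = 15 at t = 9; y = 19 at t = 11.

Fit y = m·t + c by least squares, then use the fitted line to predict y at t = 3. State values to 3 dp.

Forming MᵀM = [[251, 21]; [21, 5]] and Mᵀy = [448, 27]ᵀ gives MᵀM·[m, c]ᵀ = Mᵀy.
Eliminating c: 5·(row 1) − 21·(row 2) gives 814·m = 5·448 − 21·27 = 1673, so m = 1673/814.
Then c = (27 − 21·(1673/814))/5 = -2631/814.
At t = 3: ŷ = (1673/814)·(3) + (-2631/814)·(1) = 1194/407.

ŷ = 2.934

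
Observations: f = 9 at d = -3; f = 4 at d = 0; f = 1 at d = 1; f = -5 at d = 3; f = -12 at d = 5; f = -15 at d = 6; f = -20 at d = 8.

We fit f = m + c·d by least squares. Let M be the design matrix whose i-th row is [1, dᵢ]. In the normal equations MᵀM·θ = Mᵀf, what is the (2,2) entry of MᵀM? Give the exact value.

Row 2 ↔ basis d, column 2 ↔ basis d, so (MᵀM)_{2,2} = Σᵢ (d)·(d) = (-3)·(-3) + (0)·(0) + (1)·(1) + (3)·(3) + (5)·(5) + (6)·(6) + (8)·(8) = 144.

144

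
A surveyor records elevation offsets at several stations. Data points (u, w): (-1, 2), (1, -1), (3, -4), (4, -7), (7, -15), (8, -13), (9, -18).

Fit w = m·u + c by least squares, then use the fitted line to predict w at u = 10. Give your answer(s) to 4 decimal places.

The normal equations are: 221·m + 31·c = -414;  31·m + 7·c = -56.
Δ = 221·7 − 31² = 586.
m = ((-414)·7 − 31·(-56))/586 = -581/293; c = (221·(-56) − 31·(-414))/586 = 229/293.
At u = 10: ŵ = (-581/293)·(10) + (229/293)·(1) = -5581/293.

ŵ = -19.0478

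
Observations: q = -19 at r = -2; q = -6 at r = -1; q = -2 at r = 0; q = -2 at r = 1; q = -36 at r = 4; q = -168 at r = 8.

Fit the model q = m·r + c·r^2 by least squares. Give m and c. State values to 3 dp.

m = 3.064, c = -3.010

The normal system MᵀM·[m, c]ᵀ = Mᵀq is [[86, 568]; [568, 4370]]·[m, c]ᵀ = [-1446, -11412]ᵀ.
det = 86·4370 − 568² = 53196.
m = ((-1446)·4370 − 568·(-11412))/53196 = 13583/4433; c = (86·(-11412) − 568·(-1446))/53196 = -13342/4433.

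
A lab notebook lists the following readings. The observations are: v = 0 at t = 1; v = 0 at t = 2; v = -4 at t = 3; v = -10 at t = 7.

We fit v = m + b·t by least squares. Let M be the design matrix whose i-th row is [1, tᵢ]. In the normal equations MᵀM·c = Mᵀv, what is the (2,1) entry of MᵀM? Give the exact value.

Row 2 ↔ basis t, column 1 ↔ basis 1, so (MᵀM)_{2,1} = Σᵢ t = (1)·(1) + (2)·(1) + (3)·(1) + (7)·(1) = 13.

13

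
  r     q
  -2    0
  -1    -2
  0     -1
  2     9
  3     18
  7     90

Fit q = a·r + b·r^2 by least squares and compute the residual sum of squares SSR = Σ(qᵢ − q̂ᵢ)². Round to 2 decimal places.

Entries of AᵀA: Σr·r = 67, Σr·r^2 = 369, Σr^2·r^2 = 2515.
Moment sums: Σr·q = 704, Σr^2·q = 4606.
Eliminating b: 2515·(row 1) − 369·(row 2) gives 32344·a = 2515·704 − 369·4606 = 70946, so a = 35473/16172.
Then b = (4606 − 369·(35473/16172))/2515 = 24413/16172.
Residuals: -13353/8086, -5321/4043, -1, -11525/8086, -8760/4043, 2733/4043; SSR = 102225/8086.

SSR = 12.64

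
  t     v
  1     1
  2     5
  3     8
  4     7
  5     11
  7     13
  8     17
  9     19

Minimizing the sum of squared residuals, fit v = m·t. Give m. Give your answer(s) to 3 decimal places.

Normal-equation sums: Σt·t = 249.
Right-hand side: Σt·v = 516.
MᵀM·[m]ᵀ = Mᵀv becomes [[249]]·[m]ᵀ = [516]ᵀ.
Hence m = 516 / 249 ≈ 2.07229.

m = 2.072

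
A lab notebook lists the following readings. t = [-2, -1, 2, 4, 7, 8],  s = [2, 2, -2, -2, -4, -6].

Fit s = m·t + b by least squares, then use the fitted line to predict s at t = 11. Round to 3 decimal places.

ŝ = -7.762

The normal equations are: 138·m + 18·b = -94;  18·m + 6·b = -10.
Eliminating b: 6·(row 1) − 18·(row 2) gives 504·m = 6·(-94) − 18·(-10) = -384, so m = -16/21.
Then b = ((-10) − 18·(-16/21))/6 = 13/21.
At t = 11: ŝ = (-16/21)·(11) + (13/21)·(1) = -163/21.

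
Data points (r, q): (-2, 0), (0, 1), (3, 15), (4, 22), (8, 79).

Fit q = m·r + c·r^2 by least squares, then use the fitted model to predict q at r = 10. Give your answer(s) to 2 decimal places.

q̂ = 118.64

Forming AᵀA = [[93, 595]; [595, 4449]] and Aᵀq = [765, 5543]ᵀ gives AᵀA·[m, c]ᵀ = Aᵀq.
Δ = 93·4449 − 595² = 59732.
m = (765·4449 − 595·5543)/59732 = 26350/14933; c = (93·5543 − 595·765)/59732 = 15081/14933.
At r = 10: q̂ = (26350/14933)·(10) + (15081/14933)·(100) = 1771600/14933.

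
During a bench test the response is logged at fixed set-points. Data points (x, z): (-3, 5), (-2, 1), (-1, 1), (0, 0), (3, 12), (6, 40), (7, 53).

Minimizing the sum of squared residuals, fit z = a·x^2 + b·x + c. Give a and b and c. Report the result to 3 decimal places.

AᵀA·[a, b, c]ᵀ = Aᵀz reads: 3876·a + 550·b + 108·c = 4195;  550·a + 108·b + 10·c = 629;  108·a + 10·b + 7·c = 112.
(Σx^2·x^2 = 3876, Σx^2·x = 550, Σx^2 = 108, Σx·x = 108, Σx = 10, Σ1 = 7, Σx^2·z = 4195, Σx·z = 629, Σz = 112.)
Row-reducing yields a = 159611/176722, b = 210451/176722, c = 32169/88361.

a = 0.903, b = 1.191, c = 0.364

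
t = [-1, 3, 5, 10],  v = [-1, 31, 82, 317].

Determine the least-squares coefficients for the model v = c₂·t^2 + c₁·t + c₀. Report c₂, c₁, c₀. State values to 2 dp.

From the data, Σt^2·t^2 = 10707, Σt^2·t = 1151, Σt^2 = 135, Σt·t = 135, Σt = 17, Σ1 = 4.
For Xᵀv: Σt^2·v = 34028, Σt·v = 3674, Σv = 429.
Row-reducing yields c₂ = 79185/26371, c₁ = 49348/26371, c₀ = -53933/26371.

c₂ = 3.00, c₁ = 1.87, c₀ = -2.05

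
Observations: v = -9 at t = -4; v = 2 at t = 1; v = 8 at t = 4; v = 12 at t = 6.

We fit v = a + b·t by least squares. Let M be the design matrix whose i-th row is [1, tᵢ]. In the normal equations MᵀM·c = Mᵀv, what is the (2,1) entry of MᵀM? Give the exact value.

7

Row 2 ↔ basis t, column 1 ↔ basis 1, so (MᵀM)_{2,1} = Σᵢ t = (-4)·(1) + (1)·(1) + (4)·(1) + (6)·(1) = 7.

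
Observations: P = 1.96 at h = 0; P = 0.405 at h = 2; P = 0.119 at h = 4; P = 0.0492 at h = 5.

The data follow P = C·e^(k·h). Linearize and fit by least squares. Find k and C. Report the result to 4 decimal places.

Taking logs, ln P = k·h + ln C, so regress ln P on h.
XᵀX = [[45.0000, 11.0000]; [11.0000, 4]], rhs = [-25.3816, -5.3714]ᵀ  (here Σh = 11.0000, Σ(h)² = 45.0000, Σln P = -5.3714, Σh·ln P = -25.3816).
Solving (det = 59.0000): k = -0.71933, ln C = 0.63531, so C = exp(0.63531) = 1.88761.

k = -0.7193, C = 1.8876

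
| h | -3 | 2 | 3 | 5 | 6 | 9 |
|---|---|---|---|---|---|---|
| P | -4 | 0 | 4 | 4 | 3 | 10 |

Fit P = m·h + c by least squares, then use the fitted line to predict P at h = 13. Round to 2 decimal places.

P̂ = 12.88

Entries of AᵀA: Σh·h = 164, Σh = 22, Σ1 = 6.
Right-hand side: Σh·P = 152, ΣP = 17.
So AᵀA·[m, c]ᵀ = AᵀP: [[164, 22]; [22, 6]]·[m, c]ᵀ = [152, 17]ᵀ.
Determinant 164·6 − 22² = 500.
m = (152·6 − 22·17)/500 = 269/250; c = (164·17 − 22·152)/500 = -139/125.
At h = 13: P̂ = (269/250)·(13) + (-139/125)·(1) = 3219/250.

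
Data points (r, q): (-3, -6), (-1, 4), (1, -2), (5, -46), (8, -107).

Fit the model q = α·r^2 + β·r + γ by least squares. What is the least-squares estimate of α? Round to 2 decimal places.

α = -1.44

Setting ∂/∂α … = 0 gives: 4804·α + 610·β + 100·γ = -8050;  610·α + 100·β + 10·γ = -1074;  100·α + 10·β + 5·γ = -157.
Row-reducing yields α = -4060/2811, β = -5897/2811, γ = 7881/4685.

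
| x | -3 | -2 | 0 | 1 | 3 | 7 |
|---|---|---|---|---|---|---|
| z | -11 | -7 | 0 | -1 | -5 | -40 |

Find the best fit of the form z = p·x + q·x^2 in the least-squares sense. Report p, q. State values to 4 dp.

The normal equations are: 72·p + 336·q = -249;  336·p + 2580·q = -2133.
(Σx·x = 72, Σx·x^2 = 336, Σx^2·x^2 = 2580, Σx·z = -249, Σx^2·z = -2133.)
Δ = 72·2580 − 336² = 72864.
p = ((-249)·2580 − 336·(-2133))/72864 = 2063/2024; q = (72·(-2133) − 336·(-249))/72864 = -971/1012.

p = 1.0193, q = -0.9595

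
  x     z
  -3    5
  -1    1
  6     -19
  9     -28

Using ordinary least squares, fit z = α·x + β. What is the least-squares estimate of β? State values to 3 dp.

β = -2.597

With design matrix A, AᵀA = [[127, 11]; [11, 4]] and Aᵀz = [-382, -41]ᵀ.
Determinant 127·4 − 11² = 387.
α = ((-382)·4 − 11·(-41))/387 = -359/129; β = (127·(-41) − 11·(-382))/387 = -335/129.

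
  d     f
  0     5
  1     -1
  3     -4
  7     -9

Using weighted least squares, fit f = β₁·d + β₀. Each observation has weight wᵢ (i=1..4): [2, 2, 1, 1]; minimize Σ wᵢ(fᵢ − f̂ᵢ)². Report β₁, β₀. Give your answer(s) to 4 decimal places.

The normal system XᵀWX·[β₁, β₀]ᵀ = XᵀWf is [[60, 12]; [12, 6]]·[β₁, β₀]ᵀ = [-77, -5]ᵀ.
Δ = 60·6 − 12² = 216.
β₁ = ((-77)·6 − 12·(-5))/216 = -67/36; β₀ = (60·(-5) − 12·(-77))/216 = 26/9.

β₁ = -1.8611, β₀ = 2.8889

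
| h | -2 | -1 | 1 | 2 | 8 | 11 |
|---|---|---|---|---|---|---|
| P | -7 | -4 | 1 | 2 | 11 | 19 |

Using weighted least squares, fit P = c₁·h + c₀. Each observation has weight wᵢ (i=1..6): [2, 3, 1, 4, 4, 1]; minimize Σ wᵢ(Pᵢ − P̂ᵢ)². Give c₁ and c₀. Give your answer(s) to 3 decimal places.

Compute the Gram sums: Σwᵢ·h·h = 405, Σwᵢ·h = 45, Σwᵢ·1 = 15.
For MᵀWP: Σwᵢ·h·P = 618, Σwᵢ·P = 46.
Normal equations: [[405, 45]; [45, 15]]·[c₁, c₀]ᵀ = [618, 46]ᵀ.
Determinant 405·15 − 45² = 4050.
c₁ = (618·15 − 45·46)/4050 = 16/9; c₀ = (405·46 − 45·618)/4050 = -34/15.

c₁ = 1.778, c₀ = -2.267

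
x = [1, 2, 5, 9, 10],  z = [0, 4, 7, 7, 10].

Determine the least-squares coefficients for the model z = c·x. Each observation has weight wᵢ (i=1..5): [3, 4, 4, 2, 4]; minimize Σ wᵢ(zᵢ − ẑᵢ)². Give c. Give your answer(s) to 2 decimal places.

Forming AᵀWA = [[681]] and AᵀWz = [698]ᵀ gives AᵀWA·[c]ᵀ = AᵀWz.
c = 698/681 = 1.02496.

c = 1.02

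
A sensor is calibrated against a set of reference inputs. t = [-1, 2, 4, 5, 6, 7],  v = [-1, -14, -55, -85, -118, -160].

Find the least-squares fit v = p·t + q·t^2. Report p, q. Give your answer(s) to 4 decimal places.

p = -1.5429, q = -3.0435

Normal-equation sums: Σt·t = 131, Σt·t^2 = 755, Σt^2·t^2 = 4595.
Right-hand side: Σt·v = -2500, Σt^2·v = -15150.
Normal equations: [[131, 755]; [755, 4595]]·[p, q]ᵀ = [-2500, -15150]ᵀ.
Eliminating q: 4595·(row 1) − 755·(row 2) gives 31920·p = 4595·(-2500) − 755·(-15150) = -49250, so p = -4925/3192.
Then q = ((-15150) − 755·(-4925/3192))/4595 = -9715/3192.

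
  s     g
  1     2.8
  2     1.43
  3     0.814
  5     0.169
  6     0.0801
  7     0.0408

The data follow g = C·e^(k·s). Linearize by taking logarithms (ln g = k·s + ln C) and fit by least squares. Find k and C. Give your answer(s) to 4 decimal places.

Taking logs, ln g = k·s + ln C, so regress ln g on s.
Over the data: Σs = 24.0000, Σ(s)² = 124.0000, Σln g = -6.3199, Σs·ln g = -45.3021.
Normal system: [[124.0000, 24.0000]; [24.0000, 6]]·[k, ln C]ᵀ = [-45.3021, -6.3199]ᵀ.
Slope k = (n·Σs·ln g − Σs·Σln g)/(n·Σ(s)² − (Σs)²) = (6·-45.3021 − 24.0000·-6.3199)/168.0000 = -0.71509; ln C = (Σln g − k·Σs)/n = 1.80703, so C = exp(1.80703) = 6.09233.

k = -0.7151, C = 6.0923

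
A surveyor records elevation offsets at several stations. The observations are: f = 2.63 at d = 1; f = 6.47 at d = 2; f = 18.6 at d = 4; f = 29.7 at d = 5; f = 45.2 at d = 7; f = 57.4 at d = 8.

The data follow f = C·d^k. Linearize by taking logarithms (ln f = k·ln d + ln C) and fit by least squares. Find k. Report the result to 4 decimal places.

k = 1.4986

Let Y = ln f. Fitting Y = k·ln d + ln C by least squares:
XᵀX = [[13.1032, 7.7142]; [7.7142, 6]], rhs = [26.6423, 17.0096]ᵀ  (here Σln d = 7.7142, Σ(ln d)² = 13.1032, Σln f = 17.0096, Σln d·ln f = 26.6423).
Solving (det = 19.1098): k = 1.49859, ln C = 0.90819.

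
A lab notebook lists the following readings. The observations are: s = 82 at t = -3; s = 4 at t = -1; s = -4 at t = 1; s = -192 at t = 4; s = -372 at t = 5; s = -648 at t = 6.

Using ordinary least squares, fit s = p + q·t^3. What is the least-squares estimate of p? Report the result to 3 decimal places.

Forming AᵀA = [[6, 378]; [378, 67108]] and Aᵀs = [-1130, -200978]ᵀ gives AᵀA·[p, q]ᵀ = Aᵀs.
Δ = 6·67108 − 378² = 259764.
p = ((-1130)·67108 − 378·(-200978))/259764 = 34411/64941; q = (6·(-200978) − 378·(-1130))/259764 = -64894/21647.

p = 0.530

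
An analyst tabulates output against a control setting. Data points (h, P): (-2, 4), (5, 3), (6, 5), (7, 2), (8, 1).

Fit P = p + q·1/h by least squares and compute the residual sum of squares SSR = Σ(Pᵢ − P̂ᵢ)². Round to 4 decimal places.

From the data, Σ1 = 5, Σ1/h = 113/840, Σ1/h·1/h = 249649/705600.
Right-hand side: ΣP = 15, Σ1/h·P = -131/840.
MᵀM·[p, q]ᵀ = MᵀP becomes [[5, 113/840]; [113/840, 249649/705600]]·[p, q]ᵀ = [15, -131/840]ᵀ.
Δ = 5·(249649/705600) − (113/840)² = 308869/176400.
p = (15·(249649/705600) − (113/840)·(-131/840))/(308869/176400) = 1879769/617738; q = (5·(-131/840) − (113/840)·15)/(308869/176400) = -493500/308869.
Residuals: 97683/617738, 170845/617738, 1373421/617738, -503293/617738, -569328/308869; SSR = 2812565/308869.

SSR = 9.1060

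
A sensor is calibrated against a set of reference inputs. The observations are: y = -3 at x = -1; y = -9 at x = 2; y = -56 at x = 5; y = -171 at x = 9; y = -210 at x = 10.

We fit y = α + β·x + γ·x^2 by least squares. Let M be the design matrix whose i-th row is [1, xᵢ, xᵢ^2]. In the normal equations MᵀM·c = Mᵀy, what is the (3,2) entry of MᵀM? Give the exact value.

1861

Row 3 ↔ basis x^2, column 2 ↔ basis x, so (MᵀM)_{3,2} = Σᵢ (x^2)·(x) = (1)·(-1) + (4)·(2) + (25)·(5) + (81)·(9) + (100)·(10) = 1861.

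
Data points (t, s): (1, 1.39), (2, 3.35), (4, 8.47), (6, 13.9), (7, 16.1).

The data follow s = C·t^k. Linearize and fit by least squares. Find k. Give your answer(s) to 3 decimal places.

Taking logs, ln s = k·ln t + ln C, so regress ln s on ln t.
Σln t = 5.8171, Σ(ln t)² = 9.3992, Σln s = 9.0855, Σln t·ln s = 13.9229.
Equations: 9.3992·k + 5.8171·ln C = 13.9229;  5.8171·k + 5·ln C = 9.0855.
Slope k = (n·Σln t·ln s − Σln t·Σln s)/(n·Σ(ln t)² − (Σln t)²) = (5·13.9229 − 5.8171·9.0855)/13.1574 = 1.27404; ln C = (Σln s − k·Σln t)/n = 0.33485.

k = 1.274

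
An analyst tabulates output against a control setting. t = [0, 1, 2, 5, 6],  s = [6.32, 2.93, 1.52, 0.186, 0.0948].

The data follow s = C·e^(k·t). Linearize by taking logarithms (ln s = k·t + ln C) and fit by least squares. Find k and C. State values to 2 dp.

k = -0.70, C = 6.11

With ln sᵢ as the transformed response and tᵢ as the regressor:
Σt = 14.0000, Σ(t)² = 66.0000, Σln s = -0.7006, Σt·ln s = -20.6335.
Equations: 66.0000·k + 14.0000·ln C = -20.6335;  14.0000·k + 5·ln C = -0.7006.
Slope k = (n·Σt·ln s − Σt·Σln s)/(n·Σ(t)² − (Σt)²) = (5·-20.6335 − 14.0000·-0.7006)/134.0000 = -0.69671; ln C = (Σln s − k·Σt)/n = 1.81069, so C = exp(1.81069) = 6.11466.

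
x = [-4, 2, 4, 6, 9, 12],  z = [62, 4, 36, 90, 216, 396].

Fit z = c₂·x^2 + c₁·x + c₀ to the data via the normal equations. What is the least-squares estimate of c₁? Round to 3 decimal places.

c₁ = -3.286

With design matrix A, AᵀA = [[29121, 2681, 297]; [2681, 297, 29]; [297, 29, 6]] and Aᵀz = [79344, 7140, 804]ᵀ.
Solving the 3×3 system (Gaussian elimination) gives c₂ = 1074637/355094, c₁ = -1166745/355094, c₀ = 13666/177547.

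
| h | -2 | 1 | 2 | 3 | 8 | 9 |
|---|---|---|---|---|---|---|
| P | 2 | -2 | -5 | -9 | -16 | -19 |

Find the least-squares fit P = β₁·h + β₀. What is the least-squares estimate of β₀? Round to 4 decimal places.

β₀ = -1.4991

XᵀX·[β₁, β₀]ᵀ = XᵀP reads: 163·β₁ + 21·β₀ = -342;  21·β₁ + 6·β₀ = -49.
Eliminating β₀: 6·(row 1) − 21·(row 2) gives 537·β₁ = 6·(-342) − 21·(-49) = -1023, so β₁ = -341/179.
Then β₀ = ((-49) − 21·(-341/179))/6 = -805/537.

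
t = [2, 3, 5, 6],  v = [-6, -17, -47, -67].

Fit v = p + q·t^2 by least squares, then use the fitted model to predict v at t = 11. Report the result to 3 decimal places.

AᵀA·[p, q]ᵀ = Aᵀv reads: 4·p + 74·q = -137;  74·p + 2018·q = -3764.
Eliminating q: 2018·(row 1) − 74·(row 2) gives 2596·p = 2018·(-137) − 74·(-3764) = 2070, so p = 1035/1298.
Then q = ((-3764) − 74·(1035/1298))/2018 = -2459/1298.
At t = 11: v̂ = (1035/1298)·(1) + (-2459/1298)·(121) = -148252/649.

v̂ = -228.431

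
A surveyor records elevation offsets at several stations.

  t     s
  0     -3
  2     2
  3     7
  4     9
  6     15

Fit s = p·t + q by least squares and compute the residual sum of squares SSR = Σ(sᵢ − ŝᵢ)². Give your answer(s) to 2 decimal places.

Normal-equation sums: Σt·t = 65, Σt = 15, Σ1 = 5.
Moment sums: Σt·s = 151, Σs = 30.
Normal equations: [[65, 15]; [15, 5]]·[p, q]ᵀ = [151, 30]ᵀ.
Δ = 65·5 − 15² = 100.
p = (151·5 − 15·30)/100 = 61/20; q = (65·30 − 15·151)/100 = -63/20.
Residuals: 3/20, -19/20, 1, -1/20, -3/20; SSR = 39/20.

SSR = 1.95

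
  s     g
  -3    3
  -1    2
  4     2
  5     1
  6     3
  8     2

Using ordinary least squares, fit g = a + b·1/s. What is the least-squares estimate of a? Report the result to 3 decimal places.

Entries of XᵀX: Σ1 = 6, Σ1/s = -71/120, Σ1/s·1/s = 18101/14400.
Moment sums: Σg = 13, Σ1/s·g = -31/20.
XᵀX·[a, b]ᵀ = Xᵀg becomes [[6, -71/120]; [-71/120, 18101/14400]]·[a, b]ᵀ = [13, -31/20]ᵀ.
Determinant 6·(18101/14400) − (-71/120)² = 20713/2880.
a = (13·(18101/14400) − (-71/120)·(-31/20))/(20713/2880) = 222107/103565; b = (6·(-31/20) − (-71/120)·13)/(20713/2880) = -4632/20713.

a = 2.145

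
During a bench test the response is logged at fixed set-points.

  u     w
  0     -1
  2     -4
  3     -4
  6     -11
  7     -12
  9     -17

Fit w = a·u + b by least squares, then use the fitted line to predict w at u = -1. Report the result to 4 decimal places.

The normal system MᵀM·[a, b]ᵀ = Mᵀw is [[179, 27]; [27, 6]]·[a, b]ᵀ = [-323, -49]ᵀ.
Eliminating b: 6·(row 1) − 27·(row 2) gives 345·a = 6·(-323) − 27·(-49) = -615, so a = -41/23.
Then b = ((-49) − 27·(-41/23))/6 = -10/69.
At u = -1: ŵ = (-41/23)·(-1) + (-10/69)·(1) = 113/69.

ŵ = 1.6377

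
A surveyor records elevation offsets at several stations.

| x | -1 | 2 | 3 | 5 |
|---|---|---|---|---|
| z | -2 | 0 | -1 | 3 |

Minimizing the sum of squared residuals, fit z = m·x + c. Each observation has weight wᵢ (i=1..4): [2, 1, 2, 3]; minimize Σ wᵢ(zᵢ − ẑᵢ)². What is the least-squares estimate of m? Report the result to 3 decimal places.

m = 0.801

Compute the Gram sums: Σwᵢ·x·x = 99, Σwᵢ·x = 21, Σwᵢ·1 = 8.
And Σwᵢ·x·z = 43, Σwᵢ·z = 3.
det = 99·8 − 21² = 351.
m = (43·8 − 21·3)/351 = 281/351; c = (99·3 − 21·43)/351 = -202/117.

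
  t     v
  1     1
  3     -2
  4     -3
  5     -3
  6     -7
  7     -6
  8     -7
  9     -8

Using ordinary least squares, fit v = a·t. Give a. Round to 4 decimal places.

a = -0.8683

The normal equations are: 281·a = -244.
Hence a = -244 / 281 ≈ -0.868327.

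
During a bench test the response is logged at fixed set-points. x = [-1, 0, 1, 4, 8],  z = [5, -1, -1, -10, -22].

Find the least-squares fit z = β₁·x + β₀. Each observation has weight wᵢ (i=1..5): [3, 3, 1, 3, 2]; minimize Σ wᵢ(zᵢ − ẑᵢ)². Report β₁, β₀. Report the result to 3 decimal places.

Sums needed: Σwᵢ·x·x = 180, Σwᵢ·x = 26, Σwᵢ·1 = 12.
For MᵀWz: Σwᵢ·x·z = -488, Σwᵢ·z = -63.
Eliminating β₀: 12·(row 1) − 26·(row 2) gives 1484·β₁ = 12·(-488) − 26·(-63) = -4218, so β₁ = -2109/742.
Then β₀ = ((-63) − 26·(-2109/742))/12 = 337/371.

β₁ = -2.842, β₀ = 0.908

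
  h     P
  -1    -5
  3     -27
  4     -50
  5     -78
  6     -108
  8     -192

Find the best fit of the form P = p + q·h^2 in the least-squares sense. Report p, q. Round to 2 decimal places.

p = -1.83, q = -2.97

Forming XᵀX = [[6, 151]; [151, 6355]] and XᵀP = [-460, -19174]ᵀ gives XᵀX·[p, q]ᵀ = XᵀP.
det = 6·6355 − 151² = 15329.
p = ((-460)·6355 − 151·(-19174))/15329 = -28026/15329; q = (6·(-19174) − 151·(-460))/15329 = -45584/15329.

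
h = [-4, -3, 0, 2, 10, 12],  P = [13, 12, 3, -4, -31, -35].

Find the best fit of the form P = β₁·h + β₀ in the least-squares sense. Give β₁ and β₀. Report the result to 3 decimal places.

β₁ = -3.145, β₀ = 1.910

From the data, Σh·h = 273, Σh = 17, Σ1 = 6.
Right-hand side: Σh·P = -826, ΣP = -42.
Eliminating β₀: 6·(row 1) − 17·(row 2) gives 1349·β₁ = 6·(-826) − 17·(-42) = -4242, so β₁ = -4242/1349.
Then β₀ = ((-42) − 17·(-4242/1349))/6 = 2576/1349.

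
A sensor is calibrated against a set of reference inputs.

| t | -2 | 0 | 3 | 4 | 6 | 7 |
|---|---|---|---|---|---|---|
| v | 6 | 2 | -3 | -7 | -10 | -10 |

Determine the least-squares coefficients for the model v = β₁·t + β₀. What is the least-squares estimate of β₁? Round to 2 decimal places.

With design matrix X, XᵀX = [[114, 18]; [18, 6]] and Xᵀv = [-179, -22]ᵀ.
Δ = 114·6 − 18² = 360.
β₁ = ((-179)·6 − 18·(-22))/360 = -113/60; β₀ = (114·(-22) − 18·(-179))/360 = 119/60.

β₁ = -1.88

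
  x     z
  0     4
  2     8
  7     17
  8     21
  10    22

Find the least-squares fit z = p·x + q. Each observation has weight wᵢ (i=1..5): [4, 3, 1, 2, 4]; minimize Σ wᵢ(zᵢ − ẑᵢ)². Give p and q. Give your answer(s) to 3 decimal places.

Compute the Gram sums: Σwᵢ·x·x = 589, Σwᵢ·x = 69, Σwᵢ·1 = 14.
And Σwᵢ·x·z = 1383, Σwᵢ·z = 187.
AᵀWA·[p, q]ᵀ = AᵀWz becomes [[589, 69]; [69, 14]]·[p, q]ᵀ = [1383, 187]ᵀ.
Determinant 589·14 − 69² = 3485.
p = (1383·14 − 69·187)/3485 = 6459/3485; q = (589·187 − 69·1383)/3485 = 14716/3485.

p = 1.853, q = 4.223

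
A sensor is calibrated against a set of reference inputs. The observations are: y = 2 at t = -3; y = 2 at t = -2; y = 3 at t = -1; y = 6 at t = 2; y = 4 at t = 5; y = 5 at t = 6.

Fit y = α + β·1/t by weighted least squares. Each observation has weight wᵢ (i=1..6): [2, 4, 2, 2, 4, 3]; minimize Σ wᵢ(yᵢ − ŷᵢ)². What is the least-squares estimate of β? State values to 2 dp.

With design matrix M, MᵀWM = [[17, -71/30]; [-71/30, 3569/900]] and MᵀWy = [61, 11/30]ᵀ.
Δ = 17·(3569/900) − (-71/30)² = 4636/75.
α = (61·(3569/900) − (-71/30)·(11/30))/(4636/75) = 36415/9272; β = (17·(11/30) − (-71/30)·61)/(4636/75) = 11295/4636.

β = 2.44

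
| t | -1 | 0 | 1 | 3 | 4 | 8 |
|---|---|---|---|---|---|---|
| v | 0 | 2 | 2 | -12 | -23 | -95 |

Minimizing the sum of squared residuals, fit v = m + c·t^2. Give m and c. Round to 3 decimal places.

XᵀX·[m, c]ᵀ = Xᵀv reads: 6·m + 91·c = -126;  91·m + 4435·c = -6554.
Eliminating c: 4435·(row 1) − 91·(row 2) gives 18329·m = 4435·(-126) − 91·(-6554) = 37604, so m = 37604/18329.
Then c = ((-6554) − 91·(37604/18329))/4435 = -27858/18329.

m = 2.052, c = -1.520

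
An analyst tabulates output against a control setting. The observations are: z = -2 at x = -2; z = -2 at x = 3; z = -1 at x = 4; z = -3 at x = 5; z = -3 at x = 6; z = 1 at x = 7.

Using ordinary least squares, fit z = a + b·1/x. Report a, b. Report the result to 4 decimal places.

Setting ∂/∂a … = 0 gives: 6·a + (83/140)·b = -10;  (83/140)·a + (90281/176400)·b = -367/420.
det = 6·(90281/176400) − (83/140)² = 31979/11760.
a = ((-10)·(90281/176400) − (83/140)·(-367/420))/(31979/11760) = -811427/479685; b = (6·(-367/420) − (83/140)·(-10))/(31979/11760) = 8064/31979.

a = -1.6916, b = 0.2522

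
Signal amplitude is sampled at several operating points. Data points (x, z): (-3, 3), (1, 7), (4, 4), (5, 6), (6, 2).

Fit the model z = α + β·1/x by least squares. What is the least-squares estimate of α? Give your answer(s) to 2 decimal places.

Sums needed: Σ1 = 5, Σ1/x = 77/60, Σ1/x·1/x = 4469/3600.
Right-hand side: Σz = 22, Σ1/x·z = 128/15.
Eliminating β: (4469/3600)·(row 1) − (77/60)·(row 2) gives (114/25)·α = (4469/3600)·22 − (77/60)·(128/15) = 29447/1800, so α = 29447/8208.
Then β = ((128/15) − (77/60)·(29447/8208))/(4469/3600) = 2165/684.

α = 3.59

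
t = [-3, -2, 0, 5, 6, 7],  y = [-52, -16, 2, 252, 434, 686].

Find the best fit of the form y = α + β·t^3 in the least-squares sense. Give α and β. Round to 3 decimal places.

α = 1.566, β = 1.998

The normal system XᵀX·[α, β]ᵀ = Xᵀy is [[6, 649]; [649, 180723]]·[α, β]ᵀ = [1306, 362074]ᵀ.
Eliminating β: 180723·(row 1) − 649·(row 2) gives 663137·α = 180723·1306 − 649·362074 = 1038212, so α = 1038212/663137.
Then β = (362074 − 649·(1038212/663137))/180723 = 1324850/663137.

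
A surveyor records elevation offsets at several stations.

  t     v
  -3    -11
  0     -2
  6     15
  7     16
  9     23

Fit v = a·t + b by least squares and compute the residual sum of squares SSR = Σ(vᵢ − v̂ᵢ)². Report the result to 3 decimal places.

SSR = 2.006

XᵀX·[a, b]ᵀ = Xᵀv reads: 175·a + 19·b = 442;  19·a + 5·b = 41.
(Σt·t = 175, Σt = 19, Σ1 = 5, Σt·v = 442, Σv = 41.)
Determinant 175·5 − 19² = 514.
a = (442·5 − 19·41)/514 = 1431/514; b = (175·41 − 19·442)/514 = -1223/514.
Residuals: -69/257, 195/514, 347/514, -285/257, 83/257; SSR = 1031/514.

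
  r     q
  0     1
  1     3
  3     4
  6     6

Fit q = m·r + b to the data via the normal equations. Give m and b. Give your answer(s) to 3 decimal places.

The normal system XᵀX·[m, b]ᵀ = Xᵀq is [[46, 10]; [10, 4]]·[m, b]ᵀ = [51, 14]ᵀ.
Eliminating b: 4·(row 1) − 10·(row 2) gives 84·m = 4·51 − 10·14 = 64, so m = 16/21.
Then b = (14 − 10·(16/21))/4 = 67/42.

m = 0.762, b = 1.595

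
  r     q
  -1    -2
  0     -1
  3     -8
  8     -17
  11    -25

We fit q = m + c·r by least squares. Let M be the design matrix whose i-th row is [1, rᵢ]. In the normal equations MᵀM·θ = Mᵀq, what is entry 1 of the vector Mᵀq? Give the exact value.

Entry 1 ↔ basis 1, so (Mᵀq)_{1} = Σᵢ qᵢ = (1)·(-2) + (1)·(-1) + (1)·(-8) + (1)·(-17) + (1)·(-25) = -53.

-53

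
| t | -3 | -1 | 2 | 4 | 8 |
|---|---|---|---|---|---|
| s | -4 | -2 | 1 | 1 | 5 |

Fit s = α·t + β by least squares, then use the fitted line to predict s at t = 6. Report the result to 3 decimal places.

ŝ = 3.335

Sums needed: Σt·t = 94, Σt = 10, Σ1 = 5.
And Σt·s = 60, Σs = 1.
Normal equations: [[94, 10]; [10, 5]]·[α, β]ᵀ = [60, 1]ᵀ.
det = 94·5 − 10² = 370.
α = (60·5 − 10·1)/370 = 29/37; β = (94·1 − 10·60)/370 = -253/185.
At t = 6: ŝ = (29/37)·(6) + (-253/185)·(1) = 617/185.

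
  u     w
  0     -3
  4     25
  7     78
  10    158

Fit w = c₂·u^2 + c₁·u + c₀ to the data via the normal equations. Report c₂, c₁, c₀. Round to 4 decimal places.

Sums needed: Σu^2·u^2 = 12657, Σu^2·u = 1407, Σu^2 = 165, Σu·u = 165, Σu = 21, Σ1 = 4.
Moment sums: Σu^2·w = 20022, Σu·w = 2226, Σw = 258.
XᵀX·[c₂, c₁, c₀]ᵀ = Xᵀw becomes [[12657, 1407, 165]; [1407, 165, 21]; [165, 21, 4]]·[c₂, c₁, c₀]ᵀ = [20022, 2226, 258]ᵀ.
Solving the 3×3 system (Gaussian elimination) gives c₂ = 2348/1551, c₁ = 1498/1551, c₀ = -1560/517.

c₂ = 1.5139, c₁ = 0.9658, c₀ = -3.0174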